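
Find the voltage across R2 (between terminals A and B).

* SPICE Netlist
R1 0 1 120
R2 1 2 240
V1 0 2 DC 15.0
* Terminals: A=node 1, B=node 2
R1 and R2 are in series across V1 (node 0 → node 1 → node 2), and the output A–B is taken across R2, so this is a voltage divider.
Series current: I = V1/(R1 + R2) = 15/(120 + 240) = 15/360 = 0.04167 A
V_R2 = I × R2 = V1 × R2/(R1 + R2) = 15 × 240/360 = 10 V

Final answer: 10 V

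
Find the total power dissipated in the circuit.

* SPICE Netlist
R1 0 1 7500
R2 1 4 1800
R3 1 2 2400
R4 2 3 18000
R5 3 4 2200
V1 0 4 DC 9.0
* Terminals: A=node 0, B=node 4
Nodal analysis, taking node 4 as the 0 V reference.
Source V1 fixes V_0 = 9 V.
KCL at each unknown node (sum of currents leaving = 0; resistances in Ω):
  Node 1: (V_1 - 9)/7500 + (V_1 - 0)/1800 + (V_1 - V_2)/2400 = 0
  Node 2: (V_2 - V_1)/2400 + (V_2 - V_3)/18000 = 0
  Node 3: (V_3 - V_2)/18000 + (V_3 - 0)/2200 = 0
Collecting terms (coefficients in siemens):
  0.001106·V_1 - 0.0004167·V_2 = 0.0012
  0.0004722·V_2 - 0.0004167·V_1 - 0.00005556·V_3 = 0
  0.0005101·V_3 - 0.00005556·V_2 = 0
Solving these 3 simultaneous equations (Gaussian elimination) gives:
  V_1 = 1.637 V, V_2 = 1.463 V, V_3 = 0.1593 V
Power in each resistor, P = (ΔV)²/R:
  P_R1 = (9 - 1.637)²/7500 = 0.007229 W
  P_R2 = (1.637 - 0)²/1800 = 0.001488 W
  P_R3 = (1.637 - 1.463)²/2400 = 0.00001259 W
  P_R4 = (1.463 - 0.1593)²/18000 = 0.00009442 W
  P_R5 = (0.1593 - 0)²/2200 = 0.00001154 W
P_total = P_R1 + P_R2 + P_R3 + P_R4 + P_R5 = 0.008836 W

Final answer: 0.008836 W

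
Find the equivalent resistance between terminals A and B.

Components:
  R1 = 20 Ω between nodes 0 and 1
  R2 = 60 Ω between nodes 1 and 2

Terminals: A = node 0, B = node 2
Reduce the network between node 0 (A) and node 2 (B) by series/parallel combination:
  Rs1 = R1 + R2 (series, joined only at node 1) = 20 + 60 = 80 Ω
R_eq = 80 Ω

Final answer: 80 Ω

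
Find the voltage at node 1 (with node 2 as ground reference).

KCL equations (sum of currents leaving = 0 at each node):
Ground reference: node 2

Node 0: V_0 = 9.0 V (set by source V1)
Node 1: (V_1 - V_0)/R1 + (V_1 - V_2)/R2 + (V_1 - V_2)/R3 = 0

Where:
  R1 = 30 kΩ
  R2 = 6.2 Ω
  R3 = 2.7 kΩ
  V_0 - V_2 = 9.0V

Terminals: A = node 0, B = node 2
Nodal analysis, taking node 2 as the 0 V reference.
Source V1 fixes V_0 = 9 V.
KCL at each unknown node (sum of currents leaving = 0; resistances in Ω):
  Node 1: (V_1 - 9)/30000 + (V_1 - 0)/6.2 + (V_1 - 0)/2700 = 0
Collecting terms: 0.1617 × V_1 = 0.0003  =>  V_1 = 0.001855 V
The requested potential is V_1 = 0.001855 V.

Final answer: V_1 = 0.001855 V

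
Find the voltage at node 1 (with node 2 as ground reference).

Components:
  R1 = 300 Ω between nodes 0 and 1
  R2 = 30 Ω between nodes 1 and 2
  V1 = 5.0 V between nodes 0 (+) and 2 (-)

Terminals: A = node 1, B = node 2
Nodal analysis, taking node 2 as the 0 V reference.
Source V1 fixes V_0 = 5 V.
KCL at each unknown node (sum of currents leaving = 0; resistances in Ω):
  Node 1: (V_1 - 5)/300 + (V_1 - 0)/30 = 0
Collecting terms: 0.03667 × V_1 = 0.01667  =>  V_1 = 0.4545 V
The requested potential is V_1 = 0.4545 V.

Final answer: V_1 = 0.4545 V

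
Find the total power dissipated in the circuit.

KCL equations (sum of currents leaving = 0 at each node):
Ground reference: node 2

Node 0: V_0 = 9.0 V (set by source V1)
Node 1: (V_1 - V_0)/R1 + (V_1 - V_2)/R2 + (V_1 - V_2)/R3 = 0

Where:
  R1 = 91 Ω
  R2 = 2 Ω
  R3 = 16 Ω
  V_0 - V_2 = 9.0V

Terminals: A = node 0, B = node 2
Nodal analysis, taking node 2 as the 0 V reference.
Source V1 fixes V_0 = 9 V.
KCL at each unknown node (sum of currents leaving = 0; resistances in Ω):
  Node 1: (V_1 - 9)/91 + (V_1 - 0)/2 + (V_1 - 0)/16 = 0
Collecting terms: 0.5735 × V_1 = 0.0989  =>  V_1 = 0.1725 V
Power in each resistor, P = (ΔV)²/R:
  P_R1 = (9 - 0.1725)²/91 = 0.8563 W
  P_R2 = (0.1725 - 0)²/2 = 0.01487 W
  P_R3 = (0.1725 - 0)²/16 = 0.001859 W
P_total = P_R1 + P_R2 + P_R3 = 0.8731 W

Final answer: 0.8731 W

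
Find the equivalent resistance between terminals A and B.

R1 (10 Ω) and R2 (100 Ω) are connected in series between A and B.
Reduce the network between node 0 (A) and node 2 (B) by series/parallel combination:
  Rs1 = R1 + R2 (series, joined only at node 1) = 10 + 100 = 110 Ω
R_eq = 110 Ω

Final answer: 110 Ω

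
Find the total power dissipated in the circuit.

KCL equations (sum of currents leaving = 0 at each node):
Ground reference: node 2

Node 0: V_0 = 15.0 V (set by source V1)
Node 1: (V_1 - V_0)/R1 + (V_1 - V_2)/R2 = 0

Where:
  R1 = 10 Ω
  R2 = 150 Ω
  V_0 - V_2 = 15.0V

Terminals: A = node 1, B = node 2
Nodal analysis, taking node 2 as the 0 V reference.
Source V1 fixes V_0 = 15 V.
KCL at each unknown node (sum of currents leaving = 0; resistances in Ω):
  Node 1: (V_1 - 15)/10 + (V_1 - 0)/150 = 0
Collecting terms: 0.1067 × V_1 = 1.5  =>  V_1 = 14.06 V
Power in each resistor, P = (ΔV)²/R:
  P_R1 = (15 - 14.06)²/10 = 0.08789 W
  P_R2 = (14.06 - 0)²/150 = 1.318 W
P_total = P_R1 + P_R2 = 1.406 W

Final answer: 1.406 W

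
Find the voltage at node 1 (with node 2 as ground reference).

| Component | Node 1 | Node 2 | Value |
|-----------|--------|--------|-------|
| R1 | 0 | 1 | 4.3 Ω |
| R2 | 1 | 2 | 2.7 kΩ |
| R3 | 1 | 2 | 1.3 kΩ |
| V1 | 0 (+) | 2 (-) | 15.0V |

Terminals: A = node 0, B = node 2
Nodal analysis, taking node 2 as the 0 V reference.
Source V1 fixes V_0 = 15 V.
KCL at each unknown node (sum of currents leaving = 0; resistances in Ω):
  Node 1: (V_1 - 15)/4.3 + (V_1 - 0)/2700 + (V_1 - 0)/1300 = 0
Collecting terms: 0.2337 × V_1 = 3.488  =>  V_1 = 14.93 V
The requested potential is V_1 = 14.93 V.

Final answer: V_1 = 14.93 V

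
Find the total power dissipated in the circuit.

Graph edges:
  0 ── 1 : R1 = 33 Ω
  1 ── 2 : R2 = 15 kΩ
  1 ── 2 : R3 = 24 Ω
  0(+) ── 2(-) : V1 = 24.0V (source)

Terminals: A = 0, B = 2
Nodal analysis, taking node 2 as the 0 V reference.
Source V1 fixes V_0 = 24 V.
KCL at each unknown node (sum of currents leaving = 0; resistances in Ω):
  Node 1: (V_1 - 24)/33 + (V_1 - 0)/15000 + (V_1 - 0)/24 = 0
Collecting terms: 0.07204 × V_1 = 0.7273  =>  V_1 = 10.1 V
Power in each resistor, P = (ΔV)²/R:
  P_R1 = (24 - 10.1)²/33 = 5.858 W
  P_R2 = (10.1 - 0)²/15000 = 0.006795 W
  P_R3 = (10.1 - 0)²/24 = 4.247 W
P_total = P_R1 + P_R2 + P_R3 = 10.11 W

Final answer: 10.11 W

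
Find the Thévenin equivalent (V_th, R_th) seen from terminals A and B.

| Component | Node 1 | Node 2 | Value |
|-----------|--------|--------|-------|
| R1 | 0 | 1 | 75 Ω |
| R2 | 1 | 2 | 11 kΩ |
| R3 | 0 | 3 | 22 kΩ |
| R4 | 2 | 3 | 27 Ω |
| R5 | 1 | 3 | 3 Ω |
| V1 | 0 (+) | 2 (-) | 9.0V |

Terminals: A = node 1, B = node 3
Step 1 — V_th is the open-circuit voltage V_A - V_B (nothing connected across the terminals).
Nodal analysis, taking node 2 as the 0 V reference.
Source V1 fixes V_0 = 9 V.
KCL at each unknown node (sum of currents leaving = 0; resistances in Ω):
  Node 1: (V_1 - 9)/75 + (V_1 - 0)/11000 + (V_1 - V_3)/3 = 0
  Node 3: (V_3 - 9)/22000 + (V_3 - 0)/27 + (V_3 - V_1)/3 = 0
Collecting terms (coefficients in siemens):
  0.3468·V_1 - 0.3333·V_3 = 0.12
  0.3704·V_3 - 0.3333·V_1 = 0.0004091
Determinant D = (0.3468)(0.3704) - (-0.3333)(-0.3333) = 0.01733
V_1 = [(0.12)(0.3704) - (-0.3333)(0.0004091)]/D = 2.572 V
V_3 = [(0.3468)(0.0004091) - (0.12)(-0.3333)]/D = 2.316 V
V_th = V_1 - V_3 = 2.572 - 2.316 = 0.2564 V
Step 2 — R_th: zero the source — replace V1 by a short circuit (node 2 merges into node 0) — and find the resistance seen between A (node 1) and B (node 3).
Reduce the network between node 1 (A) and node 3 (B) by series/parallel combination:
  Rp1 = R1 ‖ R2 (parallel, both between nodes 0 and 1) = 1/(1/75 + 1/11000) = 74.49 Ω
  Rp2 = R3 ‖ R4 (parallel, both between nodes 0 and 3) = 1/(1/22000 + 1/27) = 26.97 Ω
  Rs1 = Rp1 + Rp2 (series, joined only at node 0) = 74.49 + 26.97 = 101.5 Ω
  Rp3 = R5 ‖ Rs1 (parallel, both between nodes 1 and 3) = 1/(1/3 + 1/101.5) = 2.914 Ω
R_th = 2.914 Ω

Final answer: V_th = 0.2564 V, R_th = 2.914 Ω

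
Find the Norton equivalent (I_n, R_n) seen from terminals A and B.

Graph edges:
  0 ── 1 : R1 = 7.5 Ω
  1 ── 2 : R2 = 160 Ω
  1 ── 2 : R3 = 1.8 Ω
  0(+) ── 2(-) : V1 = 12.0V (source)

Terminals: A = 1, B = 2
Find the Thévenin equivalent first; then I_n = V_th/R_th and R_n = R_th.
Step 1 — V_th is the open-circuit voltage V_A - V_B (nothing connected across the terminals).
Nodal analysis, taking node 2 as the 0 V reference.
Source V1 fixes V_0 = 12 V.
KCL at each unknown node (sum of currents leaving = 0; resistances in Ω):
  Node 1: (V_1 - 12)/7.5 + (V_1 - 0)/160 + (V_1 - 0)/1.8 = 0
Collecting terms: 0.6951 × V_1 = 1.6  =>  V_1 = 2.302 V
V_th = V_1 - V_2 = 2.302 - 0 = 2.302 V
Step 2 — R_th: zero the source — replace V1 by a short circuit (node 2 merges into node 0) — and find the resistance seen between A (node 1) and B (node 0).
Reduce the network between node 1 (A) and node 0 (B) by series/parallel combination:
  Rp1 = R1 ‖ R2 ‖ R3 (parallel, all between nodes 0 and 1) = 1/(1/7.5 + 1/160 + 1/1.8) = 1.439 Ω
R_th = 1.439 Ω
I_n = V_th/R_th = 2.302/1.439 = 1.6 A, and R_n = R_th = 1.439 Ω

Final answer: I_n = 1.6 A, R_n = 1.439 Ω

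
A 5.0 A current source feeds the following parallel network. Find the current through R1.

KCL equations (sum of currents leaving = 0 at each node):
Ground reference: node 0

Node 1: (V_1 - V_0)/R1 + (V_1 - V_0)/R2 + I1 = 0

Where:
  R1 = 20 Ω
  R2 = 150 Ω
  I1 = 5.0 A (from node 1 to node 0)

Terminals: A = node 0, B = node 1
All resistors sit directly between nodes 0 and 1, so they are in parallel and share one voltage V; the full source current 5 A splits among them.
1/R_par = 1/20 + 1/150 = 0.05667 S  =>  R_par = 17.65 Ω
V = I × R_par = 5 × 17.65 = 88.24 V
I_R1 = V/R1 = 88.24/20 = 4.412 A

Final answer: 4.412 A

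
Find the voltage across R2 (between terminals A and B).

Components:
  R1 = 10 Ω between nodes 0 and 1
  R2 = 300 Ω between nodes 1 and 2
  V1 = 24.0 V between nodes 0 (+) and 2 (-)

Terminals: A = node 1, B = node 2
R1 and R2 are in series across V1 (node 0 → node 1 → node 2), and the output A–B is taken across R2, so this is a voltage divider.
Series current: I = V1/(R1 + R2) = 24/(10 + 300) = 24/310 = 0.07742 A
V_R2 = I × R2 = V1 × R2/(R1 + R2) = 24 × 300/310 = 23.23 V

Final answer: 23.23 V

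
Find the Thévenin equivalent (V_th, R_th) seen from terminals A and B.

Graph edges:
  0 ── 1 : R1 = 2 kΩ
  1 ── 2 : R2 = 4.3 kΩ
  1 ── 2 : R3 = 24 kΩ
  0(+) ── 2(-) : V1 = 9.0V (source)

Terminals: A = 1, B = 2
Step 1 — V_th is the open-circuit voltage V_A - V_B (nothing connected across the terminals).
Nodal analysis, taking node 2 as the 0 V reference.
Source V1 fixes V_0 = 9 V.
KCL at each unknown node (sum of currents leaving = 0; resistances in Ω):
  Node 1: (V_1 - 9)/2000 + (V_1 - 0)/4300 + (V_1 - 0)/24000 = 0
Collecting terms: 0.0007742 × V_1 = 0.0045  =>  V_1 = 5.812 V
V_th = V_1 - V_2 = 5.812 - 0 = 5.812 V
Step 2 — R_th: zero the source — replace V1 by a short circuit (node 2 merges into node 0) — and find the resistance seen between A (node 1) and B (node 0).
Reduce the network between node 1 (A) and node 0 (B) by series/parallel combination:
  Rp1 = R1 ‖ R2 ‖ R3 (parallel, all between nodes 0 and 1) = 1/(1/2000 + 1/4300 + 1/24000) = 1292 Ω
R_th = 1.292 kΩ

Final answer: V_th = 5.812 V, R_th = 1.292 kΩ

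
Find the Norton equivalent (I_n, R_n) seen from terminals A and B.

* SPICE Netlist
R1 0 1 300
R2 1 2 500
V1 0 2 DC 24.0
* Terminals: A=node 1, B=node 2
Find the Thévenin equivalent first; then I_n = V_th/R_th and R_n = R_th.
Step 1 — V_th is the open-circuit voltage V_A - V_B (nothing connected across the terminals).
Nodal analysis, taking node 2 as the 0 V reference.
Source V1 fixes V_0 = 24 V.
KCL at each unknown node (sum of currents leaving = 0; resistances in Ω):
  Node 1: (V_1 - 24)/300 + (V_1 - 0)/500 = 0
Collecting terms: 0.005333 × V_1 = 0.08  =>  V_1 = 15 V
V_th = V_1 - V_2 = 15 - 0 = 15 V
Step 2 — R_th: zero the source — replace V1 by a short circuit (node 2 merges into node 0) — and find the resistance seen between A (node 1) and B (node 0).
Reduce the network between node 1 (A) and node 0 (B) by series/parallel combination:
  Rp1 = R1 ‖ R2 (parallel, both between nodes 0 and 1) = 1/(1/300 + 1/500) = 187.5 Ω
R_th = 187.5 Ω
I_n = V_th/R_th = 15/187.5 = 0.08 A, and R_n = R_th = 187.5 Ω

Final answer: I_n = 0.08 A, R_n = 187.5 Ω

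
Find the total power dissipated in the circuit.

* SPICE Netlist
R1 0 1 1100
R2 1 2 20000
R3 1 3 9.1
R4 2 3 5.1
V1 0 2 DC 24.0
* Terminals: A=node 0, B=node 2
Nodal analysis, taking node 2 as the 0 V reference.
Source V1 fixes V_0 = 24 V.
KCL at each unknown node (sum of currents leaving = 0; resistances in Ω):
  Node 1: (V_1 - 24)/1100 + (V_1 - 0)/20000 + (V_1 - V_3)/9.1 = 0
  Node 3: (V_3 - V_1)/9.1 + (V_3 - 0)/5.1 = 0
Collecting terms (coefficients in siemens):
  0.1108·V_1 - 0.1099·V_3 = 0.02182
  0.306·V_3 - 0.1099·V_1 = 0
Determinant D = (0.1108)(0.306) - (-0.1099)(-0.1099) = 0.02184
V_1 = [(0.02182)(0.306) - (-0.1099)(0)]/D = 0.3057 V
V_3 = [(0.1108)(0) - (0.02182)(-0.1099)]/D = 0.1098 V
Power in each resistor, P = (ΔV)²/R:
  P_R1 = (24 - 0.3057)²/1100 = 0.5104 W
  P_R2 = (0.3057 - 0)²/20000 = 0.000004671 W
  P_R3 = (0.3057 - 0.1098)²/9.1 = 0.004216 W
  P_R4 = (0 - 0.1098)²/5.1 = 0.002363 W
P_total = P_R1 + P_R2 + P_R3 + P_R4 = 0.517 W

Final answer: 0.517 W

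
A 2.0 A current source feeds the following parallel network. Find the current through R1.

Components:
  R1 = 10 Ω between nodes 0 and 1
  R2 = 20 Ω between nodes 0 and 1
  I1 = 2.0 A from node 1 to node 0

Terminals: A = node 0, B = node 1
All resistors sit directly between nodes 0 and 1, so they are in parallel and share one voltage V; the full source current 2 A splits among them.
1/R_par = 1/10 + 1/20 = 0.15 S  =>  R_par = 6.667 Ω
V = I × R_par = 2 × 6.667 = 13.33 V
I_R1 = V/R1 = 13.33/10 = 1.333 A

Final answer: 1.333 A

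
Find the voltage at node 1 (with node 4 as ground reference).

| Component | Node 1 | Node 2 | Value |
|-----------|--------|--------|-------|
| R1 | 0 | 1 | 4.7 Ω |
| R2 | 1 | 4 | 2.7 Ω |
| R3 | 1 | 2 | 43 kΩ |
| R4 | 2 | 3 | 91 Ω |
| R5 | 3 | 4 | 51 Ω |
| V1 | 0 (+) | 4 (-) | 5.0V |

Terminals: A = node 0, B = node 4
Nodal analysis, taking node 4 as the 0 V reference.
Source V1 fixes V_0 = 5 V.
KCL at each unknown node (sum of currents leaving = 0; resistances in Ω):
  Node 1: (V_1 - 5)/4.7 + (V_1 - 0)/2.7 + (V_1 - V_2)/43000 = 0
  Node 2: (V_2 - V_1)/43000 + (V_2 - V_3)/91 = 0
  Node 3: (V_3 - V_2)/91 + (V_3 - 0)/51 = 0
Collecting terms (coefficients in siemens):
  0.5832·V_1 - 0.00002326·V_2 = 1.064
  0.01101·V_2 - 0.00002326·V_1 - 0.01099·V_3 = 0
  0.0306·V_3 - 0.01099·V_2 = 0
Solving these 3 simultaneous equations (Gaussian elimination) gives:
  V_1 = 1.824 V, V_2 = 0.006004 V, V_3 = 0.002157 V
The requested potential is V_1 = 1.824 V.

Final answer: V_1 = 1.824 V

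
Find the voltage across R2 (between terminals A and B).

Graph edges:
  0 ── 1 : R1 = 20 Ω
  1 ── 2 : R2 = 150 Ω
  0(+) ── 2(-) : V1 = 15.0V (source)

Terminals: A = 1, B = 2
R1 and R2 are in series across V1 (node 0 → node 1 → node 2), and the output A–B is taken across R2, so this is a voltage divider.
Series current: I = V1/(R1 + R2) = 15/(20 + 150) = 15/170 = 0.08824 A
V_R2 = I × R2 = V1 × R2/(R1 + R2) = 15 × 150/170 = 13.24 V

Final answer: 13.24 V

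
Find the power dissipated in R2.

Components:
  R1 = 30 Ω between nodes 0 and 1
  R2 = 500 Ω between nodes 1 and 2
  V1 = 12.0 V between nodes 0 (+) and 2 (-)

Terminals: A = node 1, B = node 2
Nodal analysis, taking node 2 as the 0 V reference.
Source V1 fixes V_0 = 12 V.
KCL at each unknown node (sum of currents leaving = 0; resistances in Ω):
  Node 1: (V_1 - 12)/30 + (V_1 - 0)/500 = 0
Collecting terms: 0.03533 × V_1 = 0.4  =>  V_1 = 11.32 V
I_R2 = (V_1 - V_2)/R2 = (11.32 - 0)/500 = 0.02264 A
P_R2 = I_R2² × R2 = (0.02264)² × 500 = 0.2563 W

Final answer: 0.2563 W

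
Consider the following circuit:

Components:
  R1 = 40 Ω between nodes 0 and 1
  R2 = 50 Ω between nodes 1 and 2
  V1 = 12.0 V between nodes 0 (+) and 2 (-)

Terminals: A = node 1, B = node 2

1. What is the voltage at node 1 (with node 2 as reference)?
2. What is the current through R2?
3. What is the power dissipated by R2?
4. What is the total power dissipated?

Nodal analysis, taking node 2 as the 0 V reference.
Source V1 fixes V_0 = 12 V.
KCL at each unknown node (sum of currents leaving = 0; resistances in Ω):
  Node 1: (V_1 - 12)/40 + (V_1 - 0)/50 = 0
Collecting terms: 0.045 × V_1 = 0.3  =>  V_1 = 6.667 V
Part 1:
  Read off the nodal solution: V_1 = 6.667 V
Part 2:
  I_R2 = (V_1 - V_2)/R2 = (6.667 - 0)/50 = 0.1333 A
  Magnitude: I_R2 = 0.1333 A
Part 3:
  I_R2 = (V_1 - V_2)/R2 = (6.667 - 0)/50 = 0.1333 A
  P_R2 = I_R2² × R2 = (0.1333)² × 50 = 0.8889 W
Part 4:
  Power in each resistor, P = (ΔV)²/R:
    P_R1 = (12 - 6.667)²/40 = 0.7111 W
    P_R2 = (6.667 - 0)²/50 = 0.8889 W
  P_total = P_R1 + P_R2 = 1.6 W

Final answers:
1. V_1 = 6.667 V
2. I_R2 = 0.1333 A
3. P_R2 = 0.8889 W
4. P_total = 1.6 W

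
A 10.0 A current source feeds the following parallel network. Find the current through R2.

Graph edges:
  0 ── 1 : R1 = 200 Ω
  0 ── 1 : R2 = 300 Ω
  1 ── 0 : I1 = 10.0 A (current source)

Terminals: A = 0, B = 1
All resistors sit directly between nodes 0 and 1, so they are in parallel and share one voltage V; the full source current 10 A splits among them.
1/R_par = 1/200 + 1/300 = 0.008333 S  =>  R_par = 120 Ω
V = I × R_par = 10 × 120 = 1200 V
I_R2 = V/R2 = 1200/300 = 4 A

Final answer: 4 A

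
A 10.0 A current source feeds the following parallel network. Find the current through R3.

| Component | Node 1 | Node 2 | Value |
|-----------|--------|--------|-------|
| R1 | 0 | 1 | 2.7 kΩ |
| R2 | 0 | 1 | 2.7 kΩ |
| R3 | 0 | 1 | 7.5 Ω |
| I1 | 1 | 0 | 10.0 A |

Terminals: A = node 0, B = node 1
All resistors sit directly between nodes 0 and 1, so they are in parallel and share one voltage V; the full source current 10 A splits among them.
1/R_par = 1/2700 + 1/2700 + 1/7.5 = 0.1341 S  =>  R_par = 7.459 Ω
V = I × R_par = 10 × 7.459 = 74.59 V
I_R3 = V/R3 = 74.59/7.5 = 9.945 A

Final answer: 9.945 A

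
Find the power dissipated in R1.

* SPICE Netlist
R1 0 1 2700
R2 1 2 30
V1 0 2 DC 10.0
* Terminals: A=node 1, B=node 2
Nodal analysis, taking node 2 as the 0 V reference.
Source V1 fixes V_0 = 10 V.
KCL at each unknown node (sum of currents leaving = 0; resistances in Ω):
  Node 1: (V_1 - 10)/2700 + (V_1 - 0)/30 = 0
Collecting terms: 0.0337 × V_1 = 0.003704  =>  V_1 = 0.1099 V
I_R1 = (V_0 - V_1)/R1 = (10 - 0.1099)/2700 = 0.003663 A
P_R1 = I_R1² × R1 = (0.003663)² × 2700 = 0.03623 W

Final answer: 0.03623 W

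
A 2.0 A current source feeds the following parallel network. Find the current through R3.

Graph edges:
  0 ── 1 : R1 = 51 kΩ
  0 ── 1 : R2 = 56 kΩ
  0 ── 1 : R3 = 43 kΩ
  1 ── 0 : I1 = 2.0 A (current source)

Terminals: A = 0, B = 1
All resistors sit directly between nodes 0 and 1, so they are in parallel and share one voltage V; the full source current 2 A splits among them.
1/R_par = 1/51000 + 1/56000 + 1/43000 = 0.00006072 S  =>  R_par = 16470 Ω
V = I × R_par = 2 × 16470 = 32940 V
I_R3 = V/R3 = 32940/43000 = 0.766 A

Final answer: 0.766 A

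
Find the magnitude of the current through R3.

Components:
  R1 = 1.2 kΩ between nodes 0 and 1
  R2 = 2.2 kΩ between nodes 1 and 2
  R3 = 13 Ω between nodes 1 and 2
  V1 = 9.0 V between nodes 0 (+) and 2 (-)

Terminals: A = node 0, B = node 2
Nodal analysis, taking node 2 as the 0 V reference.
Source V1 fixes V_0 = 9 V.
KCL at each unknown node (sum of currents leaving = 0; resistances in Ω):
  Node 1: (V_1 - 9)/1200 + (V_1 - 0)/2200 + (V_1 - 0)/13 = 0
Collecting terms: 0.07821 × V_1 = 0.0075  =>  V_1 = 0.09589 V
I_R3 = (V_1 - V_2)/R3 = (0.09589 - 0)/13 = 0.007376 A
|I_R3| = 0.007376 A

Final answer: |I_R3| = 0.007376 A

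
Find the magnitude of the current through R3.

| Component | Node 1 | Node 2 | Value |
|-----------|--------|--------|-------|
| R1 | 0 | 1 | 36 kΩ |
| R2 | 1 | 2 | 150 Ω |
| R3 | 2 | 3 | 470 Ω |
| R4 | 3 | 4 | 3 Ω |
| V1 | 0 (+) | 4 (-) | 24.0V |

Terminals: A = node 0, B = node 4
Nodal analysis, taking node 4 as the 0 V reference.
Source V1 fixes V_0 = 24 V.
KCL at each unknown node (sum of currents leaving = 0; resistances in Ω):
  Node 1: (V_1 - 24)/36000 + (V_1 - V_2)/150 = 0
  Node 2: (V_2 - V_1)/150 + (V_2 - V_3)/470 = 0
  Node 3: (V_3 - V_2)/470 + (V_3 - 0)/3 = 0
Collecting terms (coefficients in siemens):
  0.006694·V_1 - 0.006667·V_2 = 0.0006667
  0.008794·V_2 - 0.006667·V_1 - 0.002128·V_3 = 0
  0.3355·V_3 - 0.002128·V_2 = 0
Solving these 3 simultaneous equations (Gaussian elimination) gives:
  V_1 = 0.4083 V, V_2 = 0.31 V, V_3 = 0.001966 V
I_R3 = (V_2 - V_3)/R3 = (0.31 - 0.001966)/470 = 0.0006553 A
|I_R3| = 0.0006553 A

Final answer: |I_R3| = 0.0006553 A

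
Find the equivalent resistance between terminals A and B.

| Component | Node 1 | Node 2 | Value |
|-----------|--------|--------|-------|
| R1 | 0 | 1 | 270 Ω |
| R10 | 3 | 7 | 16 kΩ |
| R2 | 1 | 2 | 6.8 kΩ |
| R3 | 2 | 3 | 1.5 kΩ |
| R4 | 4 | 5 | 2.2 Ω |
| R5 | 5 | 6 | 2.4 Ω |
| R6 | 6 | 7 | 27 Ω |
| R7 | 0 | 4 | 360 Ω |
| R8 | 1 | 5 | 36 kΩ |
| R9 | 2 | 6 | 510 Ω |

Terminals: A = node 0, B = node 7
The network is not a plain series/parallel combination. Inject a 1 A test current into terminal A (node 0) and return it from terminal B (node 7); then R_eq = V_A / (1 A).
Nodal analysis, taking node 7 as the 0 V reference.
Current source I_test pushes 1 A into node 0 and draws it out of node 7.
KCL at each unknown node (sum of currents leaving = 0; resistances in Ω):
  Node 0: (V_0 - V_1)/270 + (V_0 - V_4)/360 - 1 = 0
  Node 1: (V_1 - V_0)/270 + (V_1 - V_2)/6800 + (V_1 - V_5)/36000 = 0
  Node 2: (V_2 - V_1)/6800 + (V_2 - V_3)/1500 + (V_2 - V_6)/510 = 0
  Node 3: (V_3 - V_2)/1500 + (V_3 - 0)/16000 = 0
  Node 4: (V_4 - V_0)/360 + (V_4 - V_5)/2.2 = 0
  Node 5: (V_5 - V_1)/36000 + (V_5 - V_4)/2.2 + (V_5 - V_6)/2.4 = 0
  Node 6: (V_6 - V_2)/510 + (V_6 - V_5)/2.4 + (V_6 - 0)/27 = 0
Collecting terms (coefficients in siemens):
  0.006481·V_0 - 0.003704·V_1 - 0.002778·V_4 = 1
  0.003879·V_1 - 0.003704·V_0 - 0.0001471·V_2 - 0.00002778·V_5 = 0
  0.002775·V_2 - 0.0001471·V_1 - 0.0006667·V_3 - 0.001961·V_6 = 0
  0.0007292·V_3 - 0.0006667·V_2 = 0
  0.4573·V_4 - 0.002778·V_0 - 0.4545·V_5 = 0
  0.8712·V_5 - 0.00002778·V_1 - 0.4545·V_4 - 0.4167·V_6 = 0
  0.4557·V_6 - 0.001961·V_2 - 0.4167·V_5 = 0
Solving these 7 simultaneous equations (Gaussian elimination) gives:
  V_0 = 371.7 V, V_1 = 357 V, V_2 = 48.63 V, V_3 = 44.47 V
  V_4 = 31.3 V, V_5 = 29.22 V, V_6 = 26.92 V
R_eq = V_0 / 1 A = 371.7 Ω

Final answer: 371.7 Ω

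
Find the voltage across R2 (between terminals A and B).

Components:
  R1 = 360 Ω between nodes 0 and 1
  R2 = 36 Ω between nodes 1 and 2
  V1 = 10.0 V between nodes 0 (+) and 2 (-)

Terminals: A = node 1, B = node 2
R1 and R2 are in series across V1 (node 0 → node 1 → node 2), and the output A–B is taken across R2, so this is a voltage divider.
Series current: I = V1/(R1 + R2) = 10/(360 + 36) = 10/396 = 0.02525 A
V_R2 = I × R2 = V1 × R2/(R1 + R2) = 10 × 36/396 = 0.9091 V

Final answer: 0.9091 V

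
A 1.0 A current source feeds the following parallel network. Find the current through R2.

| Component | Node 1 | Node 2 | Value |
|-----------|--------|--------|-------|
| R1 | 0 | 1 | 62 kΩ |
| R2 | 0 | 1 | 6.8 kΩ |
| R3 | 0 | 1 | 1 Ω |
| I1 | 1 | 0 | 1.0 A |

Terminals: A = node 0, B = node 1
All resistors sit directly between nodes 0 and 1, so they are in parallel and share one voltage V; the full source current 1 A splits among them.
1/R_par = 1/62000 + 1/6800 + 1/1 = 1 S  =>  R_par = 0.9998 Ω
V = I × R_par = 1 × 0.9998 = 0.9998 V
I_R2 = V/R2 = 0.9998/6800 = 0.000147 A

Final answer: 0.000147 A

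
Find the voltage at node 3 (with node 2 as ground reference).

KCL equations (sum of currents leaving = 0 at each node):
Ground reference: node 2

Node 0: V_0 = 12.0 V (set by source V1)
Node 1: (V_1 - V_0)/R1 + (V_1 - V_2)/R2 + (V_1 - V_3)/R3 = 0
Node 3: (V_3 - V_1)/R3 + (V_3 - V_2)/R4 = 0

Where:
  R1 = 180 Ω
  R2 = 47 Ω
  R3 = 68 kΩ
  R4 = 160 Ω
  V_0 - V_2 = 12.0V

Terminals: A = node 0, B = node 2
Nodal analysis, taking node 2 as the 0 V reference.
Source V1 fixes V_0 = 12 V.
KCL at each unknown node (sum of currents leaving = 0; resistances in Ω):
  Node 1: (V_1 - 12)/180 + (V_1 - 0)/47 + (V_1 - V_3)/68000 = 0
  Node 3: (V_3 - V_1)/68000 + (V_3 - 0)/160 = 0
Collecting terms (coefficients in siemens):
  0.02685·V_1 - 0.00001471·V_3 = 0.06667
  0.006265·V_3 - 0.00001471·V_1 = 0
Determinant D = (0.02685)(0.006265) - (-0.00001471)(-0.00001471) = 0.0001682
V_1 = [(0.06667)(0.006265) - (-0.00001471)(0)]/D = 2.483 V
V_3 = [(0.02685)(0) - (0.06667)(-0.00001471)]/D = 0.005829 V
The requested potential is V_3 = 0.005829 V.

Final answer: V_3 = 0.005829 V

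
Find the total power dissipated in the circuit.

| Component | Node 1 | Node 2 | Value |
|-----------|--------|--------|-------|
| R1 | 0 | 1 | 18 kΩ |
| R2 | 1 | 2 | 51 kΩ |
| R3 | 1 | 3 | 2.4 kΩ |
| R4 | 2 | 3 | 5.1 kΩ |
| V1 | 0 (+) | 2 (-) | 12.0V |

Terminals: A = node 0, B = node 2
Nodal analysis, taking node 2 as the 0 V reference.
Source V1 fixes V_0 = 12 V.
KCL at each unknown node (sum of currents leaving = 0; resistances in Ω):
  Node 1: (V_1 - 12)/18000 + (V_1 - 0)/51000 + (V_1 - V_3)/2400 = 0
  Node 3: (V_3 - V_1)/2400 + (V_3 - 0)/5100 = 0
Collecting terms (coefficients in siemens):
  0.0004918·V_1 - 0.0004167·V_3 = 0.0006667
  0.0006127·V_3 - 0.0004167·V_1 = 0
Determinant D = (0.0004918)(0.0006127) - (-0.0004167)(-0.0004167) = 0.0000001278
V_1 = [(0.0006667)(0.0006127) - (-0.0004167)(0)]/D = 3.197 V
V_3 = [(0.0004918)(0) - (0.0006667)(-0.0004167)]/D = 2.174 V
Power in each resistor, P = (ΔV)²/R:
  P_R1 = (12 - 3.197)²/18000 = 0.004305 W
  P_R2 = (3.197 - 0)²/51000 = 0.0002005 W
  P_R3 = (3.197 - 2.174)²/2400 = 0.0004362 W
  P_R4 = (0 - 2.174)²/5100 = 0.000927 W
P_total = P_R1 + P_R2 + P_R3 + P_R4 = 0.005868 W

Final answer: 0.005868 W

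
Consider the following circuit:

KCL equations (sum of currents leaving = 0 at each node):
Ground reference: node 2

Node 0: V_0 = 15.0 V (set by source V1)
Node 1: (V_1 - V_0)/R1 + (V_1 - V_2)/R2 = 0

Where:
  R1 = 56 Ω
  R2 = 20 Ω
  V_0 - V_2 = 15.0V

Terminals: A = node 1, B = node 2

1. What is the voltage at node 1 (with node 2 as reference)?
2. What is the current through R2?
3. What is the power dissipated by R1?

Nodal analysis, taking node 2 as the 0 V reference.
Source V1 fixes V_0 = 15 V.
KCL at each unknown node (sum of currents leaving = 0; resistances in Ω):
  Node 1: (V_1 - 15)/56 + (V_1 - 0)/20 = 0
Collecting terms: 0.06786 × V_1 = 0.2679  =>  V_1 = 3.947 V
Part 1:
  Read off the nodal solution: V_1 = 3.947 V
Part 2:
  I_R2 = (V_1 - V_2)/R2 = (3.947 - 0)/20 = 0.1974 A
  Magnitude: I_R2 = 0.1974 A
Part 3:
  I_R1 = (V_0 - V_1)/R1 = (15 - 3.947)/56 = 0.1974 A
  P_R1 = I_R1² × R1 = (0.1974)² × 56 = 2.181 W

Final answers:
1. V_1 = 3.947 V
2. I_R2 = 0.1974 A
3. P_R1 = 2.181 W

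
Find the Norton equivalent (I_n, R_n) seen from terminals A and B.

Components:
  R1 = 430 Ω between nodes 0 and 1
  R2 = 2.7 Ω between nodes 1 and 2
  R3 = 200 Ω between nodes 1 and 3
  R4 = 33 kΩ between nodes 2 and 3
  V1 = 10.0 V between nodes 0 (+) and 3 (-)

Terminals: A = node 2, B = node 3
Find the Thévenin equivalent first; then I_n = V_th/R_th and R_n = R_th.
Step 1 — V_th is the open-circuit voltage V_A - V_B (nothing connected across the terminals).
Nodal analysis, taking node 3 as the 0 V reference.
Source V1 fixes V_0 = 10 V.
KCL at each unknown node (sum of currents leaving = 0; resistances in Ω):
  Node 1: (V_1 - 10)/430 + (V_1 - V_2)/2.7 + (V_1 - 0)/200 = 0
  Node 2: (V_2 - V_1)/2.7 + (V_2 - 0)/33000 = 0
Collecting terms (coefficients in siemens):
  0.3777·V_1 - 0.3704·V_2 = 0.02326
  0.3704·V_2 - 0.3704·V_1 = 0
Determinant D = (0.3777)(0.3704) - (-0.3704)(-0.3704) = 0.002725
V_1 = [(0.02326)(0.3704) - (-0.3704)(0)]/D = 3.162 V
V_2 = [(0.3777)(0) - (0.02326)(-0.3704)]/D = 3.161 V
V_th = V_2 - V_3 = 3.161 - 0 = 3.161 V
Step 2 — R_th: zero the source — replace V1 by a short circuit (node 3 merges into node 0) — and find the resistance seen between A (node 2) and B (node 0).
Reduce the network between node 2 (A) and node 0 (B) by series/parallel combination:
  Rp1 = R1 ‖ R3 (parallel, both between nodes 0 and 1) = 1/(1/430 + 1/200) = 136.5 Ω
  Rs1 = R2 + Rp1 (series, joined only at node 1) = 2.7 + 136.5 = 139.2 Ω
  Rp2 = R4 ‖ Rs1 (parallel, both between nodes 0 and 2) = 1/(1/33000 + 1/139.2) = 138.6 Ω
R_th = 138.6 Ω
I_n = V_th/R_th = 3.161/138.6 = 0.0228 A, and R_n = R_th = 138.6 Ω

Final answer: I_n = 0.0228 A, R_n = 138.6 Ω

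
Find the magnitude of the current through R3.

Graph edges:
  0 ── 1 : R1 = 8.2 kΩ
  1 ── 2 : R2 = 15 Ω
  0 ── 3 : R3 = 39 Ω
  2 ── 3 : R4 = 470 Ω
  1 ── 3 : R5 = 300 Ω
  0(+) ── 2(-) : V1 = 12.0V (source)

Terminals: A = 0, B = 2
Nodal analysis, taking node 2 as the 0 V reference.
Source V1 fixes V_0 = 12 V.
KCL at each unknown node (sum of currents leaving = 0; resistances in Ω):
  Node 1: (V_1 - 12)/8200 + (V_1 - 0)/15 + (V_1 - V_3)/300 = 0
  Node 3: (V_3 - 12)/39 + (V_3 - 0)/470 + (V_3 - V_1)/300 = 0
Collecting terms (coefficients in siemens):
  0.07012·V_1 - 0.003333·V_3 = 0.001463
  0.0311·V_3 - 0.003333·V_1 = 0.3077
Determinant D = (0.07012)(0.0311) - (-0.003333)(-0.003333) = 0.00217
V_1 = [(0.001463)(0.0311) - (-0.003333)(0.3077)]/D = 0.4937 V
V_3 = [(0.07012)(0.3077) - (0.001463)(-0.003333)]/D = 9.946 V
I_R3 = (V_0 - V_3)/R3 = (12 - 9.946)/39 = 0.05267 A
|I_R3| = 0.05267 A

Final answer: |I_R3| = 0.05267 A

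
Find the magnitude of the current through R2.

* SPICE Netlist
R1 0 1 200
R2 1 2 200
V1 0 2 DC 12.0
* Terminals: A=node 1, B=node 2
Nodal analysis, taking node 2 as the 0 V reference.
Source V1 fixes V_0 = 12 V.
KCL at each unknown node (sum of currents leaving = 0; resistances in Ω):
  Node 1: (V_1 - 12)/200 + (V_1 - 0)/200 = 0
Collecting terms: 0.01 × V_1 = 0.06  =>  V_1 = 6 V
I_R2 = (V_1 - V_2)/R2 = (6 - 0)/200 = 0.03 A
|I_R2| = 0.03 A

Final answer: |I_R2| = 0.03 A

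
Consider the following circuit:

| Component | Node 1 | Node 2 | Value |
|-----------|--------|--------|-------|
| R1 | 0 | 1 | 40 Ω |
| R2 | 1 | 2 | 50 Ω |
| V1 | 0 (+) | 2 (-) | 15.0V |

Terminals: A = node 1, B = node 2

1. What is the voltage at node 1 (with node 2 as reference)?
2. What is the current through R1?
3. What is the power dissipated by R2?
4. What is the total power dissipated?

Nodal analysis, taking node 2 as the 0 V reference.
Source V1 fixes V_0 = 15 V.
KCL at each unknown node (sum of currents leaving = 0; resistances in Ω):
  Node 1: (V_1 - 15)/40 + (V_1 - 0)/50 = 0
Collecting terms: 0.045 × V_1 = 0.375  =>  V_1 = 8.333 V
Part 1:
  Read off the nodal solution: V_1 = 8.333 V
Part 2:
  I_R1 = (V_0 - V_1)/R1 = (15 - 8.333)/40 = 0.1667 A
  Magnitude: I_R1 = 0.1667 A
Part 3:
  I_R2 = (V_1 - V_2)/R2 = (8.333 - 0)/50 = 0.1667 A
  P_R2 = I_R2² × R2 = (0.1667)² × 50 = 1.389 W
Part 4:
  Power in each resistor, P = (ΔV)²/R:
    P_R1 = (15 - 8.333)²/40 = 1.111 W
    P_R2 = (8.333 - 0)²/50 = 1.389 W
  P_total = P_R1 + P_R2 = 2.5 W

Final answers:
1. V_1 = 8.333 V
2. I_R1 = 0.1667 A
3. P_R2 = 1.389 W
4. P_total = 2.5 W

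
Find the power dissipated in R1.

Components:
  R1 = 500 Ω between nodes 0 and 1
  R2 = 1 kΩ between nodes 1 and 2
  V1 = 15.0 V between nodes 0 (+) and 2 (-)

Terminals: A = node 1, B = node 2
Nodal analysis, taking node 2 as the 0 V reference.
Source V1 fixes V_0 = 15 V.
KCL at each unknown node (sum of currents leaving = 0; resistances in Ω):
  Node 1: (V_1 - 15)/500 + (V_1 - 0)/1000 = 0
Collecting terms: 0.003 × V_1 = 0.03  =>  V_1 = 10 V
I_R1 = (V_0 - V_1)/R1 = (15 - 10)/500 = 0.01 A
P_R1 = I_R1² × R1 = (0.01)² × 500 = 0.05 W

Final answer: 0.05 W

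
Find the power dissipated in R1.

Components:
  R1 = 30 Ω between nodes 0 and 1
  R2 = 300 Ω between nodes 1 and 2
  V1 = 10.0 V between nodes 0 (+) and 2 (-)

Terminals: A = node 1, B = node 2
Nodal analysis, taking node 2 as the 0 V reference.
Source V1 fixes V_0 = 10 V.
KCL at each unknown node (sum of currents leaving = 0; resistances in Ω):
  Node 1: (V_1 - 10)/30 + (V_1 - 0)/300 = 0
Collecting terms: 0.03667 × V_1 = 0.3333  =>  V_1 = 9.091 V
I_R1 = (V_0 - V_1)/R1 = (10 - 9.091)/30 = 0.0303 A
P_R1 = I_R1² × R1 = (0.0303)² × 30 = 0.02755 W

Final answer: 0.02755 W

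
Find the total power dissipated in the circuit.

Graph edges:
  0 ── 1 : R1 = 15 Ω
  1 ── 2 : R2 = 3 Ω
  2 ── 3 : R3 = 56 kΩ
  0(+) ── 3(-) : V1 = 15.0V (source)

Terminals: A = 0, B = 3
Nodal analysis, taking node 3 as the 0 V reference.
Source V1 fixes V_0 = 15 V.
KCL at each unknown node (sum of currents leaving = 0; resistances in Ω):
  Node 1: (V_1 - 15)/15 + (V_1 - V_2)/3 = 0
  Node 2: (V_2 - V_1)/3 + (V_2 - 0)/56000 = 0
Collecting terms (coefficients in siemens):
  0.4·V_1 - 0.3333·V_2 = 1
  0.3334·V_2 - 0.3333·V_1 = 0
Determinant D = (0.4)(0.3334) - (-0.3333)(-0.3333) = 0.02223
V_1 = [(1)(0.3334) - (-0.3333)(0)]/D = 15 V
V_2 = [(0.4)(0) - (1)(-0.3333)]/D = 15 V
Power in each resistor, P = (ΔV)²/R:
  P_R1 = (15 - 15)²/15 = 0.000001076 W
  P_R2 = (15 - 15)²/3 = 0.0000002151 W
  P_R3 = (15 - 0)²/56000 = 0.004015 W
P_total = P_R1 + P_R2 + P_R3 = 0.004017 W

Final answer: 0.004017 W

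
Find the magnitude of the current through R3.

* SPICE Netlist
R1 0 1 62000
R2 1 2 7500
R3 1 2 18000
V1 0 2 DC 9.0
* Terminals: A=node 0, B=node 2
Nodal analysis, taking node 2 as the 0 V reference.
Source V1 fixes V_0 = 9 V.
KCL at each unknown node (sum of currents leaving = 0; resistances in Ω):
  Node 1: (V_1 - 9)/62000 + (V_1 - 0)/7500 + (V_1 - 0)/18000 = 0
Collecting terms: 0.000205 × V_1 = 0.0001452  =>  V_1 = 0.708 V
I_R3 = (V_1 - V_2)/R3 = (0.708 - 0)/18000 = 0.00003934 A
|I_R3| = 0.00003934 A

Final answer: |I_R3| = 3.934e-05 A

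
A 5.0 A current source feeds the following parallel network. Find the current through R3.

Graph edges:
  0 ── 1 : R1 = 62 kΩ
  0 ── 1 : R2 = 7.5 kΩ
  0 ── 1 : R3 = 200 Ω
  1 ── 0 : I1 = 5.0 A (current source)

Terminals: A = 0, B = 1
All resistors sit directly between nodes 0 and 1, so they are in parallel and share one voltage V; the full source current 5 A splits among them.
1/R_par = 1/62000 + 1/7500 + 1/200 = 0.005149 S  =>  R_par = 194.2 Ω
V = I × R_par = 5 × 194.2 = 971 V
I_R3 = V/R3 = 971/200 = 4.855 A

Final answer: 4.855 A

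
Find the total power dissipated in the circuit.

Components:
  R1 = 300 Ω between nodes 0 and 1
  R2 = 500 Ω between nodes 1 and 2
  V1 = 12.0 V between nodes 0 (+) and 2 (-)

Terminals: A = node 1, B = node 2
Nodal analysis, taking node 2 as the 0 V reference.
Source V1 fixes V_0 = 12 V.
KCL at each unknown node (sum of currents leaving = 0; resistances in Ω):
  Node 1: (V_1 - 12)/300 + (V_1 - 0)/500 = 0
Collecting terms: 0.005333 × V_1 = 0.04  =>  V_1 = 7.5 V
Power in each resistor, P = (ΔV)²/R:
  P_R1 = (12 - 7.5)²/300 = 0.0675 W
  P_R2 = (7.5 - 0)²/500 = 0.1125 W
P_total = P_R1 + P_R2 = 0.18 W

Final answer: 0.18 W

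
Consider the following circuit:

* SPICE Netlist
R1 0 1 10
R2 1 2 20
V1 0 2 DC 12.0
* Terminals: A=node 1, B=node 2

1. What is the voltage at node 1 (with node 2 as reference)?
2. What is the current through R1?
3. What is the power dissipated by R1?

Nodal analysis, taking node 2 as the 0 V reference.
Source V1 fixes V_0 = 12 V.
KCL at each unknown node (sum of currents leaving = 0; resistances in Ω):
  Node 1: (V_1 - 12)/10 + (V_1 - 0)/20 = 0
Collecting terms: 0.15 × V_1 = 1.2  =>  V_1 = 8 V
Part 1:
  Read off the nodal solution: V_1 = 8 V
Part 2:
  I_R1 = (V_0 - V_1)/R1 = (12 - 8)/10 = 0.4 A
  Magnitude: I_R1 = 0.4 A
Part 3:
  I_R1 = (V_0 - V_1)/R1 = (12 - 8)/10 = 0.4 A
  P_R1 = I_R1² × R1 = (0.4)² × 10 = 1.6 W

Final answers:
1. V_1 = 8 V
2. I_R1 = 0.4 A
3. P_R1 = 1.6 W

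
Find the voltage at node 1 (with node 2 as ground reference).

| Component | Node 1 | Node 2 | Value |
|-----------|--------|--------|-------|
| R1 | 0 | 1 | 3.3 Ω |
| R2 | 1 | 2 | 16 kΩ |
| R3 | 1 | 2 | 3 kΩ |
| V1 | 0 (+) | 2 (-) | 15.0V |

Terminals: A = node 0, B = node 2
Nodal analysis, taking node 2 as the 0 V reference.
Source V1 fixes V_0 = 15 V.
KCL at each unknown node (sum of currents leaving = 0; resistances in Ω):
  Node 1: (V_1 - 15)/3.3 + (V_1 - 0)/16000 + (V_1 - 0)/3000 = 0
Collecting terms: 0.3034 × V_1 = 4.545  =>  V_1 = 14.98 V
The requested potential is V_1 = 14.98 V.

Final answer: V_1 = 14.98 V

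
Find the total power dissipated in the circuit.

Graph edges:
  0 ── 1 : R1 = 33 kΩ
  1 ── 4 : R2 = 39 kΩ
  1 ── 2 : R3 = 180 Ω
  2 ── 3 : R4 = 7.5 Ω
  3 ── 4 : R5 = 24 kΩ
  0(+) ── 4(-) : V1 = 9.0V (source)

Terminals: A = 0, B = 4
Nodal analysis, taking node 4 as the 0 V reference.
Source V1 fixes V_0 = 9 V.
KCL at each unknown node (sum of currents leaving = 0; resistances in Ω):
  Node 1: (V_1 - 9)/33000 + (V_1 - 0)/39000 + (V_1 - V_2)/180 = 0
  Node 2: (V_2 - V_1)/180 + (V_2 - V_3)/7.5 = 0
  Node 3: (V_3 - V_2)/7.5 + (V_3 - 0)/24000 = 0
Collecting terms (coefficients in siemens):
  0.005611·V_1 - 0.005556·V_2 = 0.0002727
  0.1389·V_2 - 0.005556·V_1 - 0.1333·V_3 = 0
  0.1334·V_3 - 0.1333·V_2 = 0
Solving these 3 simultaneous equations (Gaussian elimination) gives:
  V_1 = 2.803 V, V_2 = 2.782 V, V_3 = 2.782 V
Power in each resistor, P = (ΔV)²/R:
  P_R1 = (9 - 2.803)²/33000 = 0.001164 W
  P_R2 = (2.803 - 0)²/39000 = 0.0002015 W
  P_R3 = (2.803 - 2.782)²/180 = 0.000002418 W
  P_R4 = (2.782 - 2.782)²/7.5 = 0.0000001007 W
  P_R5 = (2.782 - 0)²/24000 = 0.0003224 W
P_total = P_R1 + P_R2 + P_R3 + P_R4 + P_R5 = 0.00169 W

Final answer: 0.00169 W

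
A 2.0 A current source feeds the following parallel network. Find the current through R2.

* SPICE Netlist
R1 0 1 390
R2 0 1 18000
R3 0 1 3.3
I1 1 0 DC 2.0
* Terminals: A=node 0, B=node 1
All resistors sit directly between nodes 0 and 1, so they are in parallel and share one voltage V; the full source current 2 A splits among them.
1/R_par = 1/390 + 1/18000 + 1/3.3 = 0.3056 S  =>  R_par = 3.272 Ω
V = I × R_par = 2 × 3.272 = 6.543 V
I_R2 = V/R2 = 6.543/18000 = 0.0003635 A

Final answer: 0.0003635 A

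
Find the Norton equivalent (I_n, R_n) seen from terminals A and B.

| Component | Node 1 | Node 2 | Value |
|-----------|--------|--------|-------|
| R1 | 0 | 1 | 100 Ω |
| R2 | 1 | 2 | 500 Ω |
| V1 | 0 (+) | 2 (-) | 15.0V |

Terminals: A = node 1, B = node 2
Find the Thévenin equivalent first; then I_n = V_th/R_th and R_n = R_th.
Step 1 — V_th is the open-circuit voltage V_A - V_B (nothing connected across the terminals).
Nodal analysis, taking node 2 as the 0 V reference.
Source V1 fixes V_0 = 15 V.
KCL at each unknown node (sum of currents leaving = 0; resistances in Ω):
  Node 1: (V_1 - 15)/100 + (V_1 - 0)/500 = 0
Collecting terms: 0.012 × V_1 = 0.15  =>  V_1 = 12.5 V
V_th = V_1 - V_2 = 12.5 - 0 = 12.5 V
Step 2 — R_th: zero the source — replace V1 by a short circuit (node 2 merges into node 0) — and find the resistance seen between A (node 1) and B (node 0).
Reduce the network between node 1 (A) and node 0 (B) by series/parallel combination:
  Rp1 = R1 ‖ R2 (parallel, both between nodes 0 and 1) = 1/(1/100 + 1/500) = 83.33 Ω
R_th = 83.33 Ω
I_n = V_th/R_th = 12.5/83.33 = 0.15 A, and R_n = R_th = 83.33 Ω

Final answer: I_n = 0.15 A, R_n = 83.33 Ω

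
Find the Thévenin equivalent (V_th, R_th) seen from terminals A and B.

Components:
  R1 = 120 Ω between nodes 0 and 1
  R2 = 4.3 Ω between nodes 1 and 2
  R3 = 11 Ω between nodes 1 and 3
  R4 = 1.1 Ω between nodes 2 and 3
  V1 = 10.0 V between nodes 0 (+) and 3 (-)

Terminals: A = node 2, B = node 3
Step 1 — V_th is the open-circuit voltage V_A - V_B (nothing connected across the terminals).
Nodal analysis, taking node 3 as the 0 V reference.
Source V1 fixes V_0 = 10 V.
KCL at each unknown node (sum of currents leaving = 0; resistances in Ω):
  Node 1: (V_1 - 10)/120 + (V_1 - V_2)/4.3 + (V_1 - 0)/11 = 0
  Node 2: (V_2 - V_1)/4.3 + (V_2 - 0)/1.1 = 0
Collecting terms (coefficients in siemens):
  0.3318·V_1 - 0.2326·V_2 = 0.08333
  1.142·V_2 - 0.2326·V_1 = 0
Determinant D = (0.3318)(1.142) - (-0.2326)(-0.2326) = 0.3247
V_1 = [(0.08333)(1.142) - (-0.2326)(0)]/D = 0.293 V
V_2 = [(0.3318)(0) - (0.08333)(-0.2326)]/D = 0.05968 V
V_th = V_2 - V_3 = 0.05968 - 0 = 0.05968 V
Step 2 — R_th: zero the source — replace V1 by a short circuit (node 3 merges into node 0) — and find the resistance seen between A (node 2) and B (node 0).
Reduce the network between node 2 (A) and node 0 (B) by series/parallel combination:
  Rp1 = R1 ‖ R3 (parallel, both between nodes 0 and 1) = 1/(1/120 + 1/11) = 10.08 Ω
  Rs1 = R2 + Rp1 (series, joined only at node 1) = 4.3 + 10.08 = 14.38 Ω
  Rp2 = R4 ‖ Rs1 (parallel, both between nodes 0 and 2) = 1/(1/1.1 + 1/14.38) = 1.022 Ω
R_th = 1.022 Ω

Final answer: V_th = 0.05968 V, R_th = 1.022 Ω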